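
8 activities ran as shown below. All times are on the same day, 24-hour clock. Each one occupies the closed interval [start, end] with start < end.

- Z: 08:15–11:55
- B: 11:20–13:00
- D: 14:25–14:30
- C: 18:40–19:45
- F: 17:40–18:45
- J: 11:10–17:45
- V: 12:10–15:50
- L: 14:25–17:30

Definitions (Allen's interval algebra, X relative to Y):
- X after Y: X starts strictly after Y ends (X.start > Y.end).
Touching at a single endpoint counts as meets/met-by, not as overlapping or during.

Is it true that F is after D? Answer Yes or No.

Yes

F = [17:40, 18:45], D = [14:25, 14:30].
Actual relation of F to D: after.
Asked whether 'after' holds → Yes.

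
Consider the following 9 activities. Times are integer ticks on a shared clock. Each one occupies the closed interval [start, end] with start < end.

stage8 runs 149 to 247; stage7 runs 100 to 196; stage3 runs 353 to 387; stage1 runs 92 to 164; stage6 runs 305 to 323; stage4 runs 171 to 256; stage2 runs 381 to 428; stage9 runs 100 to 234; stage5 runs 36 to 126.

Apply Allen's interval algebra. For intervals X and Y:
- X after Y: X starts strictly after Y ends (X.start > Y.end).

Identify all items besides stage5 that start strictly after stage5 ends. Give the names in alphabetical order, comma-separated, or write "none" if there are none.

Target stage5 = [36, 126].
stage1 [92, 164] → overlapped-by → no.
stage2 [381, 428] → after → yes.
stage3 [353, 387] → after → yes.
stage4 [171, 256] → after → yes.
stage6 [305, 323] → after → yes.
stage7 [100, 196] → overlapped-by → no.
stage8 [149, 247] → after → yes.
stage9 [100, 234] → overlapped-by → no.
Result: stage2, stage3, stage4, stage6, stage8.

stage2, stage3, stage4, stage6, stage8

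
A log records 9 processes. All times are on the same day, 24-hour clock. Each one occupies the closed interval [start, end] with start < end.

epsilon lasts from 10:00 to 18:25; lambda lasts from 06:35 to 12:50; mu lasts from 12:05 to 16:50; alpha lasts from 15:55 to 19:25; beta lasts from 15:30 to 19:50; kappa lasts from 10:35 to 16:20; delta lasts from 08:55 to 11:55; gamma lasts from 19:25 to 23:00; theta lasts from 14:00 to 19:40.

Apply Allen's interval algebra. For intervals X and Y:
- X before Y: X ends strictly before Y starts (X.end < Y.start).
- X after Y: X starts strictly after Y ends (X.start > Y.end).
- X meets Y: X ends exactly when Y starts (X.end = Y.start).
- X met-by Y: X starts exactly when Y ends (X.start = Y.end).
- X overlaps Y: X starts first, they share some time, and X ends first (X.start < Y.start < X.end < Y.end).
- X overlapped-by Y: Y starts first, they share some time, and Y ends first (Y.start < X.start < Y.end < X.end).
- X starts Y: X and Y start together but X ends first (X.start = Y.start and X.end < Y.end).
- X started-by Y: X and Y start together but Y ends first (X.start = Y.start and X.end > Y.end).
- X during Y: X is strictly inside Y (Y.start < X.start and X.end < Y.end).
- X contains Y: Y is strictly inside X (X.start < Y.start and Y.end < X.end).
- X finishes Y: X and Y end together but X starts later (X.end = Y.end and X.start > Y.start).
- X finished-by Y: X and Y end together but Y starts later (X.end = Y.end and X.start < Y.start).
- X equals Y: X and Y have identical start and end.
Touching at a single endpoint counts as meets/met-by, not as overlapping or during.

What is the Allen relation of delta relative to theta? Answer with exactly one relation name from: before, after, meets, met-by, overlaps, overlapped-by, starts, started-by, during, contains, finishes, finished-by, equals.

delta = [08:55, 11:55]; theta = [14:00, 19:40].
Compare endpoints: delta.start < theta.start, delta.start < theta.end, delta.end < theta.start, delta.end < theta.end.
That pattern is 'before'.

before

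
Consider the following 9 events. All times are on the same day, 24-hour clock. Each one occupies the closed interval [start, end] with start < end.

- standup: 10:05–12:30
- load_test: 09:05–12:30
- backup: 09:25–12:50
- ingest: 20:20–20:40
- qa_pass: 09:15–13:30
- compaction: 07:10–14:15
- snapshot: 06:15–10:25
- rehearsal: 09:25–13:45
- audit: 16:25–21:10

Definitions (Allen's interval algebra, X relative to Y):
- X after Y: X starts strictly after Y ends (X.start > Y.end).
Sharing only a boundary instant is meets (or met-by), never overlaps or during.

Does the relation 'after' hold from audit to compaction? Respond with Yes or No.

Yes

audit = [16:25, 21:10], compaction = [07:10, 14:15].
Actual relation of audit to compaction: after.
Asked whether 'after' holds → Yes.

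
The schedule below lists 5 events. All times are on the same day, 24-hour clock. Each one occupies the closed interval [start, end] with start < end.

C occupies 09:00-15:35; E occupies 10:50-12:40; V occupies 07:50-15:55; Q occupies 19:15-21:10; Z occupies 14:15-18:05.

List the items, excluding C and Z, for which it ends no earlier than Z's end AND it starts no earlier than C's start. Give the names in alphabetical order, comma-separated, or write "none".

Conditions: its end is no earlier than Z's end (X.end >= 18:05) AND its start is no earlier than C's start (X.start >= 09:00).
E: end 12:40 >= 18:05? ✗; start 10:50 >= 09:00? ✓ → no.
Q: end 21:10 >= 18:05? ✓; start 19:15 >= 09:00? ✓ → yes.
V: end 15:55 >= 18:05? ✗; start 07:50 >= 09:00? ✗ → no.
Result: Q.

Q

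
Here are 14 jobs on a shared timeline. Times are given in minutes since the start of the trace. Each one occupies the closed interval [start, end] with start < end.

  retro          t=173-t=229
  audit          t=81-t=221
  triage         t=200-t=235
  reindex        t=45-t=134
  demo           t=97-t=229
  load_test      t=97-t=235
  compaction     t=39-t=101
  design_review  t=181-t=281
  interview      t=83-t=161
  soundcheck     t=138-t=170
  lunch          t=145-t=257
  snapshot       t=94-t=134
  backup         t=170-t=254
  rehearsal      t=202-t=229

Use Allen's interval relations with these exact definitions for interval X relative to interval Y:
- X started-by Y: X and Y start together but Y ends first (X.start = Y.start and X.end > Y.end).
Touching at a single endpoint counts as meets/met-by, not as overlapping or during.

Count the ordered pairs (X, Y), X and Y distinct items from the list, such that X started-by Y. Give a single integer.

Checking all 182 ordered pairs for relation 'started-by'; matching pairs in alphabetical order:
(load_test, demo): load_test started-by demo ✓
Count: 1.

1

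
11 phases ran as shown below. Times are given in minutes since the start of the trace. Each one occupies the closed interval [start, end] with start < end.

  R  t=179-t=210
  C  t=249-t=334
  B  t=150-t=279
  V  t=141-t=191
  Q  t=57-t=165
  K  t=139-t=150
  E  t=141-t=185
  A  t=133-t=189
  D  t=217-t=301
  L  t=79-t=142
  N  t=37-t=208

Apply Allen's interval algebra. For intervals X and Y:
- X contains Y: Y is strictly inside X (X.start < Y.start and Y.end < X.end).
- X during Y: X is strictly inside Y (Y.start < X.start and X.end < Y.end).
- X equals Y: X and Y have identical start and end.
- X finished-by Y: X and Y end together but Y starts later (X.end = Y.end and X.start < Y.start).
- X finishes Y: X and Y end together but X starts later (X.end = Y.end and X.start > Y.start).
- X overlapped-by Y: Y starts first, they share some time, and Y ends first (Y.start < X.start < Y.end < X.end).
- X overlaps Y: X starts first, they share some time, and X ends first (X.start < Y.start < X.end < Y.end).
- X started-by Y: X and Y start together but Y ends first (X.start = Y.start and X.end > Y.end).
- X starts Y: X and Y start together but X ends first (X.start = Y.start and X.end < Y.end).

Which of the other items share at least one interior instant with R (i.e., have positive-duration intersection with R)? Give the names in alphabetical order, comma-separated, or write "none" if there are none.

A, B, E, N, V

Target R = [t=179, t=210].
A [t=133, t=189] → overlaps → yes.
B [t=150, t=279] → contains → yes.
C [t=249, t=334] → after → no.
D [t=217, t=301] → after → no.
E [t=141, t=185] → overlaps → yes.
K [t=139, t=150] → before → no.
L [t=79, t=142] → before → no.
N [t=37, t=208] → overlaps → yes.
Q [t=57, t=165] → before → no.
V [t=141, t=191] → overlaps → yes.
Result: A, B, E, N, V.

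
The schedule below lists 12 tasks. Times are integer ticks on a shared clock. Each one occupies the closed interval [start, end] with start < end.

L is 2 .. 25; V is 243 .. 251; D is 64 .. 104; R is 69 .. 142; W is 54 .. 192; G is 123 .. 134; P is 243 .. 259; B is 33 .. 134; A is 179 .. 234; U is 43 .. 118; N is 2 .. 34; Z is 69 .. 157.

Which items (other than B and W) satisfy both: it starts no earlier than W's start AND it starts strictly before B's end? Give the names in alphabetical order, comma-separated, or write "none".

Conditions: its start is no earlier than W's start (X.start >= 54) AND its start is strictly before B's end (X.start < 134).
A: start 179 >= 54? ✓; start 179 < 134? ✗ → no.
D: start 64 >= 54? ✓; start 64 < 134? ✓ → yes.
G: start 123 >= 54? ✓; start 123 < 134? ✓ → yes.
L: start 2 >= 54? ✗; start 2 < 134? ✓ → no.
N: start 2 >= 54? ✗; start 2 < 134? ✓ → no.
P: start 243 >= 54? ✓; start 243 < 134? ✗ → no.
R: start 69 >= 54? ✓; start 69 < 134? ✓ → yes.
U: start 43 >= 54? ✗; start 43 < 134? ✓ → no.
V: start 243 >= 54? ✓; start 243 < 134? ✗ → no.
Z: start 69 >= 54? ✓; start 69 < 134? ✓ → yes.
Result: D, G, R, Z.

D, G, R, Z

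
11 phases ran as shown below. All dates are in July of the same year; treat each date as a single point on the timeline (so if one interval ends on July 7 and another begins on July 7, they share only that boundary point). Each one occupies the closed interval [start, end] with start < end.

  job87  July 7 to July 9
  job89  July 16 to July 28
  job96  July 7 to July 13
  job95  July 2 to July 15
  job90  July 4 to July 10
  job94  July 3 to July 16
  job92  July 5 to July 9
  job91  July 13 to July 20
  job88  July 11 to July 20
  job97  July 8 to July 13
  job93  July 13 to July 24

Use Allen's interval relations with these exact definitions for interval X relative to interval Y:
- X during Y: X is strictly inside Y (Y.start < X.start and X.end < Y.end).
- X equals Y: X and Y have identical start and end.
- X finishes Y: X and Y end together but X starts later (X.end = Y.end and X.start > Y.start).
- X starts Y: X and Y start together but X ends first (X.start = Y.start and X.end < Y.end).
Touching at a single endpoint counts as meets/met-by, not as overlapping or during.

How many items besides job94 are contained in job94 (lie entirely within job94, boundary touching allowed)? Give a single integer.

5

Target job94 = [July 3, July 16].
job87 [July 7, July 9] → during → counts.
job88 [July 11, July 20] → overlapped-by → no.
job89 [July 16, July 28] → met-by → no.
job90 [July 4, July 10] → during → counts.
job91 [July 13, July 20] → overlapped-by → no.
job92 [July 5, July 9] → during → counts.
job93 [July 13, July 24] → overlapped-by → no.
job95 [July 2, July 15] → overlaps → no.
job96 [July 7, July 13] → during → counts.
job97 [July 8, July 13] → during → counts.
Total: 5.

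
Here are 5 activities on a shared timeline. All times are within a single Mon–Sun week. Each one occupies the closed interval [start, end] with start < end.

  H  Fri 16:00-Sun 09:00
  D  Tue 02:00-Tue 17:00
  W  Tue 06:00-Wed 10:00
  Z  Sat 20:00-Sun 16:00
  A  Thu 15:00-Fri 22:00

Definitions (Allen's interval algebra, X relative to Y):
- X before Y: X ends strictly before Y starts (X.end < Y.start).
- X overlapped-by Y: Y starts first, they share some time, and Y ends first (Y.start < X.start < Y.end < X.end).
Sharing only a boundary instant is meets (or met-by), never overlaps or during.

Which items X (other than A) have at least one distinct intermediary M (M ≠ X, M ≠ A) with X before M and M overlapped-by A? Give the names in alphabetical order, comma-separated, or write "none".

Target A = [Thu 15:00, Fri 22:00].
Intermediaries M with M overlapped-by A: H.
Via H — items with X before H: D, W.
Union: D, W.

D, W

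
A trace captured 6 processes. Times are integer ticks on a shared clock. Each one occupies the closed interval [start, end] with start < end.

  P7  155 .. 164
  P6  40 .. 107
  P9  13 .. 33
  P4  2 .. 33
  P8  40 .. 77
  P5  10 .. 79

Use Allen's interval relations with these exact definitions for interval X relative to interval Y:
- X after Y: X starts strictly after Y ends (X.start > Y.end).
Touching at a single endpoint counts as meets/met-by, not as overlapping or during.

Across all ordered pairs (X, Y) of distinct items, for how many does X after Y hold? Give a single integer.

9

Checking all 30 ordered pairs for relation 'after'; matching pairs in alphabetical order:
(P6, P4): P6 after P4 ✓
(P6, P9): P6 after P9 ✓
(P7, P4): P7 after P4 ✓
(P7, P5): P7 after P5 ✓
(P7, P6): P7 after P6 ✓
(P7, P8): P7 after P8 ✓
(P7, P9): P7 after P9 ✓
(P8, P4): P8 after P4 ✓
(P8, P9): P8 after P9 ✓
Count: 9.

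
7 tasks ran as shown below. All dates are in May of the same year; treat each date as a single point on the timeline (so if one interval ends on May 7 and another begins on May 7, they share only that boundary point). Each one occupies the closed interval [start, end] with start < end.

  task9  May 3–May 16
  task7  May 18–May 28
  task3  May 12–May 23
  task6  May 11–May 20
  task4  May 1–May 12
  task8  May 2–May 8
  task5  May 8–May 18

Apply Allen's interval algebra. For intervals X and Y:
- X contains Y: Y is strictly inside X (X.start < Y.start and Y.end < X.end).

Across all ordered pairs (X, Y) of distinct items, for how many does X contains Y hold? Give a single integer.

Checking all 42 ordered pairs for relation 'contains'; matching pairs in alphabetical order:
(task4, task8): task4 contains task8 ✓
Count: 1.

1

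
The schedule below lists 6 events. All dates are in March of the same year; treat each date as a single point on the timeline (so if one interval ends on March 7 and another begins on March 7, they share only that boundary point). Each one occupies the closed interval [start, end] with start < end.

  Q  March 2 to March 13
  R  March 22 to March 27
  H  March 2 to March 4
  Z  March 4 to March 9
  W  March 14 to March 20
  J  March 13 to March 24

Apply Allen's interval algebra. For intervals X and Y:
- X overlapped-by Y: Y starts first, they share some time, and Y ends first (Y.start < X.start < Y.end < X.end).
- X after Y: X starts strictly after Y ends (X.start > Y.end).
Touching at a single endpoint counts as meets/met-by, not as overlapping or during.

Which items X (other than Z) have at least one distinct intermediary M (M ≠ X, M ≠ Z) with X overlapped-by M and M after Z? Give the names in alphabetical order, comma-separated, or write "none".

Target Z = [March 4, March 9].
Intermediaries M with M after Z: J, R, W.
Via J — items with X overlapped-by J: R.
Via R — items with X overlapped-by R: none.
Via W — items with X overlapped-by W: none.
Union: R.

R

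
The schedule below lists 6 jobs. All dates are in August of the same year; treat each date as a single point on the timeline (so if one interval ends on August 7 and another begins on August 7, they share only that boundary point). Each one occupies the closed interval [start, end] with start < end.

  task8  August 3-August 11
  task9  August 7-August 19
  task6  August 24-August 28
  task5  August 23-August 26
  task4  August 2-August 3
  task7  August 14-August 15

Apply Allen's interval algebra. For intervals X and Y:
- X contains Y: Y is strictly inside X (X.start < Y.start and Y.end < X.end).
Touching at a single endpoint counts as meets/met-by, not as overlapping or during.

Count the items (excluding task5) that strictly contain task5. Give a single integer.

Target task5 = [August 23, August 26].
task4 [August 2, August 3] → before → no.
task6 [August 24, August 28] → overlapped-by → no.
task7 [August 14, August 15] → before → no.
task8 [August 3, August 11] → before → no.
task9 [August 7, August 19] → before → no.
Total: 0.

0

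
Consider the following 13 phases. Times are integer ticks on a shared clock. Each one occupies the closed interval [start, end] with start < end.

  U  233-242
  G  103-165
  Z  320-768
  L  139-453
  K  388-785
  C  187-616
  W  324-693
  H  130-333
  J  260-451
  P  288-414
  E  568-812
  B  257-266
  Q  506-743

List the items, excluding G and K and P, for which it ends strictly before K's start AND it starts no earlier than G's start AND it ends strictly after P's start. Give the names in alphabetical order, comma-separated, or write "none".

H

Conditions: its end is strictly before K's start (X.end < 388) AND its start is no earlier than G's start (X.start >= 103) AND its end is strictly after P's start (X.end > 288).
B: end 266 < 388? ✓; start 257 >= 103? ✓; end 266 > 288? ✗ → no.
C: end 616 < 388? ✗; start 187 >= 103? ✓; end 616 > 288? ✓ → no.
E: end 812 < 388? ✗; start 568 >= 103? ✓; end 812 > 288? ✓ → no.
H: end 333 < 388? ✓; start 130 >= 103? ✓; end 333 > 288? ✓ → yes.
J: end 451 < 388? ✗; start 260 >= 103? ✓; end 451 > 288? ✓ → no.
L: end 453 < 388? ✗; start 139 >= 103? ✓; end 453 > 288? ✓ → no.
Q: end 743 < 388? ✗; start 506 >= 103? ✓; end 743 > 288? ✓ → no.
U: end 242 < 388? ✓; start 233 >= 103? ✓; end 242 > 288? ✗ → no.
W: end 693 < 388? ✗; start 324 >= 103? ✓; end 693 > 288? ✓ → no.
Z: end 768 < 388? ✗; start 320 >= 103? ✓; end 768 > 288? ✓ → no.
Result: H.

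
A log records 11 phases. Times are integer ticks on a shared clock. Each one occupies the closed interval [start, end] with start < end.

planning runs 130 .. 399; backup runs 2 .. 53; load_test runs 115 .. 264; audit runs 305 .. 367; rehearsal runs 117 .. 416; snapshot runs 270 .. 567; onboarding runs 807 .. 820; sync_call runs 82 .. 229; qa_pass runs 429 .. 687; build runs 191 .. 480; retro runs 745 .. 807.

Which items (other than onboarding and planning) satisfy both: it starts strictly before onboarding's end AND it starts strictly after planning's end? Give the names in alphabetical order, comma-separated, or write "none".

Conditions: its start is strictly before onboarding's end (X.start < 820) AND its start is strictly after planning's end (X.start > 399).
audit: start 305 < 820? ✓; start 305 > 399? ✗ → no.
backup: start 2 < 820? ✓; start 2 > 399? ✗ → no.
build: start 191 < 820? ✓; start 191 > 399? ✗ → no.
load_test: start 115 < 820? ✓; start 115 > 399? ✗ → no.
qa_pass: start 429 < 820? ✓; start 429 > 399? ✓ → yes.
rehearsal: start 117 < 820? ✓; start 117 > 399? ✗ → no.
retro: start 745 < 820? ✓; start 745 > 399? ✓ → yes.
snapshot: start 270 < 820? ✓; start 270 > 399? ✗ → no.
sync_call: start 82 < 820? ✓; start 82 > 399? ✗ → no.
Result: qa_pass, retro.

qa_pass, retro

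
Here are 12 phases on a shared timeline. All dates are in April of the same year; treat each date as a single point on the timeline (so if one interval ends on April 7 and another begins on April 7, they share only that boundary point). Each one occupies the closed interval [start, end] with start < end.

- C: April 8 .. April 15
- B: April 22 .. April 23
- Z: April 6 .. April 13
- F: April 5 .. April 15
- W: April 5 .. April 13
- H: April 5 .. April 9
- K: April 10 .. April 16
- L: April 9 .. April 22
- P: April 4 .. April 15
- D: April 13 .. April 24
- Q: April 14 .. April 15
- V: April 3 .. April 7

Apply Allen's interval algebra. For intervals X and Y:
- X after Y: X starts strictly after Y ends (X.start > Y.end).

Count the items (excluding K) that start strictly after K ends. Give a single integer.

Target K = [April 10, April 16].
B [April 22, April 23] → after → counts.
C [April 8, April 15] → overlaps → no.
D [April 13, April 24] → overlapped-by → no.
F [April 5, April 15] → overlaps → no.
H [April 5, April 9] → before → no.
L [April 9, April 22] → contains → no.
P [April 4, April 15] → overlaps → no.
Q [April 14, April 15] → during → no.
V [April 3, April 7] → before → no.
W [April 5, April 13] → overlaps → no.
Z [April 6, April 13] → overlaps → no.
Total: 1.

1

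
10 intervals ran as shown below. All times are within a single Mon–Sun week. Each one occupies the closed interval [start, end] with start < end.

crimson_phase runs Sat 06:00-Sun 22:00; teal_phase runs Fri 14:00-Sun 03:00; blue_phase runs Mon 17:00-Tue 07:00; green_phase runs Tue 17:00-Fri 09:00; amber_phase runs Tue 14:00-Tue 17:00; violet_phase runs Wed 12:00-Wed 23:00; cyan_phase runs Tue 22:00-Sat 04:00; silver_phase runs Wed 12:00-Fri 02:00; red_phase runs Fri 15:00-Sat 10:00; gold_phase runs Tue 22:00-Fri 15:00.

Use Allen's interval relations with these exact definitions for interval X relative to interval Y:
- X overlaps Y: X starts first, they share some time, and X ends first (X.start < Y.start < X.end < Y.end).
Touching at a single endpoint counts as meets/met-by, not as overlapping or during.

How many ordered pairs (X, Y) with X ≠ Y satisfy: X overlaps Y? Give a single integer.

Checking all 90 ordered pairs for relation 'overlaps'; matching pairs in alphabetical order:
(cyan_phase, red_phase): cyan_phase overlaps red_phase ✓
(cyan_phase, teal_phase): cyan_phase overlaps teal_phase ✓
(gold_phase, teal_phase): gold_phase overlaps teal_phase ✓
(green_phase, cyan_phase): green_phase overlaps cyan_phase ✓
(green_phase, gold_phase): green_phase overlaps gold_phase ✓
(red_phase, crimson_phase): red_phase overlaps crimson_phase ✓
(teal_phase, crimson_phase): teal_phase overlaps crimson_phase ✓
Count: 7.

7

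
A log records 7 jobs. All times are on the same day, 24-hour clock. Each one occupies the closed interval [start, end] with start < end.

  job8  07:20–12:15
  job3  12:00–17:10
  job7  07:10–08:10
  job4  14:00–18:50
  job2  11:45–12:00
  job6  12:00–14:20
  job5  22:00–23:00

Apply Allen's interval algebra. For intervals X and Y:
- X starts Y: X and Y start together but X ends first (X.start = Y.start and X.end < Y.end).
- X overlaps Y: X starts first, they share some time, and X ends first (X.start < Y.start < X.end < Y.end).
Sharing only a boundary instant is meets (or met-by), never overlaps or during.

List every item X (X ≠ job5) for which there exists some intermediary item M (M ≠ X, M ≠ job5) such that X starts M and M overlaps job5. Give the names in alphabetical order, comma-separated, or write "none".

Target job5 = [22:00, 23:00].
Intermediaries M with M overlaps job5: none.
Union: none.

none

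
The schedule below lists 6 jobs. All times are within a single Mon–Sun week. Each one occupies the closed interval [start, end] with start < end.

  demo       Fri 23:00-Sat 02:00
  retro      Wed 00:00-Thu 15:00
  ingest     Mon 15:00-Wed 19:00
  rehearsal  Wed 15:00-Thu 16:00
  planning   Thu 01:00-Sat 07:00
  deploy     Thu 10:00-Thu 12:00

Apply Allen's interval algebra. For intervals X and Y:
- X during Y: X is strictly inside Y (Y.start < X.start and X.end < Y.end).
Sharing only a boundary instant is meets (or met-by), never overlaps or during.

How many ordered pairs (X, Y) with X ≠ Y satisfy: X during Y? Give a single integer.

4

Checking all 30 ordered pairs for relation 'during'; matching pairs in alphabetical order:
(demo, planning): demo during planning ✓
(deploy, planning): deploy during planning ✓
(deploy, rehearsal): deploy during rehearsal ✓
(deploy, retro): deploy during retro ✓
Count: 4.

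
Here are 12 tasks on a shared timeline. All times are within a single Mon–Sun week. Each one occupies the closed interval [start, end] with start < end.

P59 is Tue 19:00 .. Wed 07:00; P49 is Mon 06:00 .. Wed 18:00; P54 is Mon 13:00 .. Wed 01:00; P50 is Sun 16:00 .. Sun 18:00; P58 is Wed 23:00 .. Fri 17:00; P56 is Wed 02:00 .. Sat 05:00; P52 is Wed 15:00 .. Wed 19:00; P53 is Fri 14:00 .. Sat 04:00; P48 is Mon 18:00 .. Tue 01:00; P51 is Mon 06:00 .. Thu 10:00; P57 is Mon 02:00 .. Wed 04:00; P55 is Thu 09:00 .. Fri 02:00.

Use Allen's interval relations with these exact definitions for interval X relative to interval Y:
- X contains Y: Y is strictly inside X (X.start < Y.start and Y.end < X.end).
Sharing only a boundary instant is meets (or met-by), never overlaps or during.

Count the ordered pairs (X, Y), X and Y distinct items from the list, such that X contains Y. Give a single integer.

Checking all 132 ordered pairs for relation 'contains'; matching pairs in alphabetical order:
(P49, P48): P49 contains P48 ✓
(P49, P54): P49 contains P54 ✓
(P49, P59): P49 contains P59 ✓
(P51, P48): P51 contains P48 ✓
(P51, P52): P51 contains P52 ✓
(P51, P54): P51 contains P54 ✓
(P51, P59): P51 contains P59 ✓
(P54, P48): P54 contains P48 ✓
(P56, P52): P56 contains P52 ✓
(P56, P53): P56 contains P53 ✓
(P56, P55): P56 contains P55 ✓
(P56, P58): P56 contains P58 ✓
(P57, P48): P57 contains P48 ✓
(P57, P54): P57 contains P54 ✓
(P58, P55): P58 contains P55 ✓
Count: 15.

15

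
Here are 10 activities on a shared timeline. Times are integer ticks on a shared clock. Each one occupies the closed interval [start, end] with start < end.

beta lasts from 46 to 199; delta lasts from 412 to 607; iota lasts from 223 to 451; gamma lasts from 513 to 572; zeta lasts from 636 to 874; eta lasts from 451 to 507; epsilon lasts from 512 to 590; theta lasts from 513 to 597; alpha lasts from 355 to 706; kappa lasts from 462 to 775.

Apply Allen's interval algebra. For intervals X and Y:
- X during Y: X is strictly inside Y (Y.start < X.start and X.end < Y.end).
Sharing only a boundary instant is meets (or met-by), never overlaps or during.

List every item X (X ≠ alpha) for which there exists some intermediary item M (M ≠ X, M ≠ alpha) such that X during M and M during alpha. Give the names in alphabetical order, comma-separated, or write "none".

epsilon, eta, gamma, theta

Target alpha = [355, 706].
Intermediaries M with M during alpha: delta, epsilon, eta, gamma, theta.
Via delta — items with X during delta: epsilon, eta, gamma, theta.
Via epsilon — items with X during epsilon: gamma.
Via eta — items with X during eta: none.
Via gamma — items with X during gamma: none.
Via theta — items with X during theta: none.
Union: epsilon, eta, gamma, theta.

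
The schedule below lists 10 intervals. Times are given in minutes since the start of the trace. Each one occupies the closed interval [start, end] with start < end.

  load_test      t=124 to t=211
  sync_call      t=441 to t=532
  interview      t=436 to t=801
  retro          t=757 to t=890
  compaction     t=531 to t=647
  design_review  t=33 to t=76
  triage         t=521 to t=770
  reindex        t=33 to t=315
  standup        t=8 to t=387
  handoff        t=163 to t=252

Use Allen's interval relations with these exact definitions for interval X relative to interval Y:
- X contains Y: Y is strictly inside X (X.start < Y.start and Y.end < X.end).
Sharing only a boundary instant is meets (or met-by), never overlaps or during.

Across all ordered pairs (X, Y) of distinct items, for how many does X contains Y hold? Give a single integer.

10

Checking all 90 ordered pairs for relation 'contains'; matching pairs in alphabetical order:
(interview, compaction): interview contains compaction ✓
(interview, sync_call): interview contains sync_call ✓
(interview, triage): interview contains triage ✓
(reindex, handoff): reindex contains handoff ✓
(reindex, load_test): reindex contains load_test ✓
(standup, design_review): standup contains design_review ✓
(standup, handoff): standup contains handoff ✓
(standup, load_test): standup contains load_test ✓
(standup, reindex): standup contains reindex ✓
(triage, compaction): triage contains compaction ✓
Count: 10.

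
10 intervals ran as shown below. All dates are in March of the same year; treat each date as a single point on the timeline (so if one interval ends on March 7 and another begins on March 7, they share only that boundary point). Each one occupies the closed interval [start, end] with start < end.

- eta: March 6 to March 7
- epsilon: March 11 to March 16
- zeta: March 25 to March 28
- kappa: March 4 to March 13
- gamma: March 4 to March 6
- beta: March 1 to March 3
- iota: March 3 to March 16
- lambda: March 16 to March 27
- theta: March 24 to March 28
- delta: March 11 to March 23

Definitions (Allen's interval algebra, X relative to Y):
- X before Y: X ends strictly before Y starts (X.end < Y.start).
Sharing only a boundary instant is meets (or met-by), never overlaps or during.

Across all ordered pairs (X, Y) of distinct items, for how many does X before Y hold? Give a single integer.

27

Checking all 90 ordered pairs for relation 'before'; matching pairs in alphabetical order:
(beta, delta): beta before delta ✓
(beta, epsilon): beta before epsilon ✓
(beta, eta): beta before eta ✓
(beta, gamma): beta before gamma ✓
(beta, kappa): beta before kappa ✓
(beta, lambda): beta before lambda ✓
(beta, theta): beta before theta ✓
(beta, zeta): beta before zeta ✓
(delta, theta): delta before theta ✓
(delta, zeta): delta before zeta ✓
(epsilon, theta): epsilon before theta ✓
(epsilon, zeta): epsilon before zeta ✓
(eta, delta): eta before delta ✓
(eta, epsilon): eta before epsilon ✓
(eta, lambda): eta before lambda ✓
(eta, theta): eta before theta ✓
(eta, zeta): eta before zeta ✓
(gamma, delta): gamma before delta ✓
(gamma, epsilon): gamma before epsilon ✓
(gamma, lambda): gamma before lambda ✓
(gamma, theta): gamma before theta ✓
(gamma, zeta): gamma before zeta ✓
(iota, theta): iota before theta ✓
(iota, zeta): iota before zeta ✓
... plus 3 further pairs not listed.
Count: 27.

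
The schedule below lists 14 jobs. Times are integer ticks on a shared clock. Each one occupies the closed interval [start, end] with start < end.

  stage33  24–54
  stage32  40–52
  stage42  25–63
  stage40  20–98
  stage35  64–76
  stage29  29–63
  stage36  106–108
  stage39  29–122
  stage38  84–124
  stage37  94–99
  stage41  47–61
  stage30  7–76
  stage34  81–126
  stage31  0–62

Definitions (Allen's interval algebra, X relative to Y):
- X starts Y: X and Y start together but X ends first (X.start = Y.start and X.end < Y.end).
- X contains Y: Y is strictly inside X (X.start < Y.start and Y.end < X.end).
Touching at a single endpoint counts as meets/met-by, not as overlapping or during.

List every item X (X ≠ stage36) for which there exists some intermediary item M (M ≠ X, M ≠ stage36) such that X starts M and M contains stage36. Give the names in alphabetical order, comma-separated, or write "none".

Target stage36 = [106, 108].
Intermediaries M with M contains stage36: stage34, stage38, stage39.
Via stage34 — items with X starts stage34: none.
Via stage38 — items with X starts stage38: none.
Via stage39 — items with X starts stage39: stage29.
Union: stage29.

stage29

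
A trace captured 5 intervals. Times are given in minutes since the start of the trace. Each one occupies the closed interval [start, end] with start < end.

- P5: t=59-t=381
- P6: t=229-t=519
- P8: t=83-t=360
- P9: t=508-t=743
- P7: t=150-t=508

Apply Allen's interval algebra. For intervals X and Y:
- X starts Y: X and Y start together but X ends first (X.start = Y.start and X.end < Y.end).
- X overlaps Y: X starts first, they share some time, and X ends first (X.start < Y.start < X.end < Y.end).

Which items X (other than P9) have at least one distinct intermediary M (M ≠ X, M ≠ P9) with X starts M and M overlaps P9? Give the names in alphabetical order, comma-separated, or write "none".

none

Target P9 = [t=508, t=743].
Intermediaries M with M overlaps P9: P6.
Via P6 — items with X starts P6: none.
Union: none.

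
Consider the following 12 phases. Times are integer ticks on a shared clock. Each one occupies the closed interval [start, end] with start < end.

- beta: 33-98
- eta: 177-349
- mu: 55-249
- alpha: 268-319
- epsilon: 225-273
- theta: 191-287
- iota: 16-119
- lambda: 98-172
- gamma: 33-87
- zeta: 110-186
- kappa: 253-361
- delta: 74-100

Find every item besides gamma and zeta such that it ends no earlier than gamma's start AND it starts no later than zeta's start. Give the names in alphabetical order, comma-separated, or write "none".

Conditions: its end is no earlier than gamma's start (X.end >= 33) AND its start is no later than zeta's start (X.start <= 110).
alpha: end 319 >= 33? ✓; start 268 <= 110? ✗ → no.
beta: end 98 >= 33? ✓; start 33 <= 110? ✓ → yes.
delta: end 100 >= 33? ✓; start 74 <= 110? ✓ → yes.
epsilon: end 273 >= 33? ✓; start 225 <= 110? ✗ → no.
eta: end 349 >= 33? ✓; start 177 <= 110? ✗ → no.
iota: end 119 >= 33? ✓; start 16 <= 110? ✓ → yes.
kappa: end 361 >= 33? ✓; start 253 <= 110? ✗ → no.
lambda: end 172 >= 33? ✓; start 98 <= 110? ✓ → yes.
mu: end 249 >= 33? ✓; start 55 <= 110? ✓ → yes.
theta: end 287 >= 33? ✓; start 191 <= 110? ✗ → no.
Result: beta, delta, iota, lambda, mu.

beta, delta, iota, lambda, mu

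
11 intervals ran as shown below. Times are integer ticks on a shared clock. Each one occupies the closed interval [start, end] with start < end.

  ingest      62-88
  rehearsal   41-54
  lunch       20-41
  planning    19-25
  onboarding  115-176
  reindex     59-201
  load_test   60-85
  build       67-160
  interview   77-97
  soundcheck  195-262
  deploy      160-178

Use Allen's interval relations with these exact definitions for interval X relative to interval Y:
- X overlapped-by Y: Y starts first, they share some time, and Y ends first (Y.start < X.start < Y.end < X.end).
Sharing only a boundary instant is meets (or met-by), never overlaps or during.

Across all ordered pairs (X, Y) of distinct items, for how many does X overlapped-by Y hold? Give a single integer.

Checking all 110 ordered pairs for relation 'overlapped-by'; matching pairs in alphabetical order:
(build, ingest): build overlapped-by ingest ✓
(build, load_test): build overlapped-by load_test ✓
(deploy, onboarding): deploy overlapped-by onboarding ✓
(ingest, load_test): ingest overlapped-by load_test ✓
(interview, ingest): interview overlapped-by ingest ✓
(interview, load_test): interview overlapped-by load_test ✓
(lunch, planning): lunch overlapped-by planning ✓
(onboarding, build): onboarding overlapped-by build ✓
(soundcheck, reindex): soundcheck overlapped-by reindex ✓
Count: 9.

9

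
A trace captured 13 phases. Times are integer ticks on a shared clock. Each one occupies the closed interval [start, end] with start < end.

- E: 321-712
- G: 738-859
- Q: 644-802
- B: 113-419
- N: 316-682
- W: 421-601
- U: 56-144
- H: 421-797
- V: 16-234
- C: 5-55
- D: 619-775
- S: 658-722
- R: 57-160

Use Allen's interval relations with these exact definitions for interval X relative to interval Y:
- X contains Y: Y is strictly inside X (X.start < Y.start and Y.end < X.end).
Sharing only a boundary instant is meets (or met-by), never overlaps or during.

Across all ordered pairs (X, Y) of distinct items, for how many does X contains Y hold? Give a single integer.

8

Checking all 156 ordered pairs for relation 'contains'; matching pairs in alphabetical order:
(D, S): D contains S ✓
(E, W): E contains W ✓
(H, D): H contains D ✓
(H, S): H contains S ✓
(N, W): N contains W ✓
(Q, S): Q contains S ✓
(V, R): V contains R ✓
(V, U): V contains U ✓
Count: 8.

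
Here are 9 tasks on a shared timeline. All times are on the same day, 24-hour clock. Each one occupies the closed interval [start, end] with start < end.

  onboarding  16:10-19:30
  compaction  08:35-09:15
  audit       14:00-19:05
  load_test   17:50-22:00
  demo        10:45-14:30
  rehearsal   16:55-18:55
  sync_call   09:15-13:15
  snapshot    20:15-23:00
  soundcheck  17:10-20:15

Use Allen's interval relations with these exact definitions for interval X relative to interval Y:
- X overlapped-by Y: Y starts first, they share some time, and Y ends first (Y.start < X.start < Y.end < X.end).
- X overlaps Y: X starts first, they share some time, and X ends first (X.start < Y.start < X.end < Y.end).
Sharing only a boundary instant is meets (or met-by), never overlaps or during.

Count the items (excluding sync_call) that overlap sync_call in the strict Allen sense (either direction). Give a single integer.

Target sync_call = [09:15, 13:15].
audit [14:00, 19:05] → after → no.
compaction [08:35, 09:15] → meets → no.
demo [10:45, 14:30] → overlapped-by → counts.
load_test [17:50, 22:00] → after → no.
onboarding [16:10, 19:30] → after → no.
rehearsal [16:55, 18:55] → after → no.
snapshot [20:15, 23:00] → after → no.
soundcheck [17:10, 20:15] → after → no.
Total: 1.

1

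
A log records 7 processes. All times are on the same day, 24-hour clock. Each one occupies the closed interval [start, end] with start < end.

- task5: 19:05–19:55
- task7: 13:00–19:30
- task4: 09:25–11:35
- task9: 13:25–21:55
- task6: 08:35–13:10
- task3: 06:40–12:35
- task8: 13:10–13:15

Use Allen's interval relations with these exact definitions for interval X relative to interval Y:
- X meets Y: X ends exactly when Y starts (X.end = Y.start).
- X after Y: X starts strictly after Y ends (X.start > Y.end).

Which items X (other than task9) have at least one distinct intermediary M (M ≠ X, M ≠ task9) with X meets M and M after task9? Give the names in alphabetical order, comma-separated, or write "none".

none

Target task9 = [13:25, 21:55].
Intermediaries M with M after task9: none.
Union: none.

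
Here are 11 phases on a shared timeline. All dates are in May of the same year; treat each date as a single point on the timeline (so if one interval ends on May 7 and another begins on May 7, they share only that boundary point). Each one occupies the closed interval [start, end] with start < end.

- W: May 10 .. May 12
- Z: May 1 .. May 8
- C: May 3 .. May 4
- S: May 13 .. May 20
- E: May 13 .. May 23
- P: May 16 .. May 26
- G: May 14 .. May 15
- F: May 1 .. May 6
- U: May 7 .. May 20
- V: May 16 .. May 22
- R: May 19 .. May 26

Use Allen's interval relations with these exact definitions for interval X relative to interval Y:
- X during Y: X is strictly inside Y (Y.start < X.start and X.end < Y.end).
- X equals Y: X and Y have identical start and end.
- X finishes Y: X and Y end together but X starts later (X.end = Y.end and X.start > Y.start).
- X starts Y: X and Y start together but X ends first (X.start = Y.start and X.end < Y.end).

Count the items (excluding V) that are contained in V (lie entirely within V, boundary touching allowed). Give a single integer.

0

Target V = [May 16, May 22].
C [May 3, May 4] → before → no.
E [May 13, May 23] → contains → no.
F [May 1, May 6] → before → no.
G [May 14, May 15] → before → no.
P [May 16, May 26] → started-by → no.
R [May 19, May 26] → overlapped-by → no.
S [May 13, May 20] → overlaps → no.
U [May 7, May 20] → overlaps → no.
W [May 10, May 12] → before → no.
Z [May 1, May 8] → before → no.
Total: 0.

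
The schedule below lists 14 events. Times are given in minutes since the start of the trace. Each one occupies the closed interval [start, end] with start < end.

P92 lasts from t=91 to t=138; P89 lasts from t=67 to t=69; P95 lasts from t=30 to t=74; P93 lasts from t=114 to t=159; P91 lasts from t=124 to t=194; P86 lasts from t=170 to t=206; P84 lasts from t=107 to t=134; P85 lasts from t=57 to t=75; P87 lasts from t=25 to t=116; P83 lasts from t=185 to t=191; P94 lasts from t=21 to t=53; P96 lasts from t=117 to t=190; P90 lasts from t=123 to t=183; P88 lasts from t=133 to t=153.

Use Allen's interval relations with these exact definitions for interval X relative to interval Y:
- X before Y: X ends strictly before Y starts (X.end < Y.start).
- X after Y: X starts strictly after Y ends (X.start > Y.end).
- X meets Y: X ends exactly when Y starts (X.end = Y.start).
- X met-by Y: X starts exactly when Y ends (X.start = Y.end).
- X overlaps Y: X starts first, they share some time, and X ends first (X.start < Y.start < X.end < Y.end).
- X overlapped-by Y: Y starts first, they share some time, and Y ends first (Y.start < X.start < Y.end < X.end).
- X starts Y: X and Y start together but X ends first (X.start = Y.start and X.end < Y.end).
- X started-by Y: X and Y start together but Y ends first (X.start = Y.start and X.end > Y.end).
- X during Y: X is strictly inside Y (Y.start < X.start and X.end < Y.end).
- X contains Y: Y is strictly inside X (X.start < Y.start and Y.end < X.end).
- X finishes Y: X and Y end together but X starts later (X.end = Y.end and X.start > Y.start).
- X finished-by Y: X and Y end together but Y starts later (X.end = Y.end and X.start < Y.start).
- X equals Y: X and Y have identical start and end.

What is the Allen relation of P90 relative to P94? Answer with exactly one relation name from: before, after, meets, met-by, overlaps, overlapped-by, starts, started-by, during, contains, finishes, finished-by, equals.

after

P90 = [t=123, t=183]; P94 = [t=21, t=53].
Compare endpoints: P90.start > P94.start, P90.start > P94.end, P90.end > P94.start, P90.end > P94.end.
That pattern is 'after'.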